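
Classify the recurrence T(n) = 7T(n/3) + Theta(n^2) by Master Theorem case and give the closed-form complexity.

Master Theorem for T(n) = 7T(n/3) + O(n^2):

a = 7, b = 3, c = 2
log_b(a) = log_3(7) = 1.7712

Case 3: c = 2 > log_3(7) = 1.7712
T(n) = O(n^2) = O(n^2)

For T(n) = 7T(n/3) + O(n^2): log_3(7) = 1.7712. This is Case 3 of the Master Theorem (c > log_b(a), work dominated by root), giving O(n^2).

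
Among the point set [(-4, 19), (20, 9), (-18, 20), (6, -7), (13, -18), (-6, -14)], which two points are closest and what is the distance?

Computing all pairwise distances among 6 points:

d((-4, 19), (20, 9)) = 26.0
d((-4, 19), (-18, 20)) = 14.0357
d((-4, 19), (6, -7)) = 27.8568
d((-4, 19), (13, -18)) = 40.7185
d((-4, 19), (-6, -14)) = 33.0606
d((20, 9), (-18, 20)) = 39.5601
d((20, 9), (6, -7)) = 21.2603
d((20, 9), (13, -18)) = 27.8927
d((20, 9), (-6, -14)) = 34.7131
d((-18, 20), (6, -7)) = 36.1248
d((-18, 20), (13, -18)) = 49.0408
d((-18, 20), (-6, -14)) = 36.0555
d((6, -7), (13, -18)) = 13.0384 <-- minimum
d((6, -7), (-6, -14)) = 13.8924
d((13, -18), (-6, -14)) = 19.4165

Closest pair: (6, -7) and (13, -18) with distance 13.0384

The closest pair is (6, -7) and (13, -18) with Euclidean distance 13.0384. For 6 points, brute-force pairwise comparison is shown above. For large n, the divide-and-conquer algorithm (sort by x, recurse on halves, check the dividing strip) achieves O(n log n).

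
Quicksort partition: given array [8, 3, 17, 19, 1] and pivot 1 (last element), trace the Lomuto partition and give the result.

Lomuto partition with pivot = 1:

Initial array: [8, 3, 17, 19, 1]

arr[0]=8 > 1: no swap
arr[1]=3 > 1: no swap
arr[2]=17 > 1: no swap
arr[3]=19 > 1: no swap

Place pivot at position 0: [1, 3, 17, 19, 8]
Pivot position: 0

After partitioning with pivot 1, the array becomes [1, 3, 17, 19, 8]. The pivot is placed at index 0. All elements to the left of the pivot are <= 1, and all elements to the right are > 1.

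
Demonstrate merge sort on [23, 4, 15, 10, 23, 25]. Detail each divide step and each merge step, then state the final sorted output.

Merge sort trace:

Split: [23, 4, 15, 10, 23, 25] -> [23, 4, 15] and [10, 23, 25]
  Split: [23, 4, 15] -> [23] and [4, 15]
    Split: [4, 15] -> [4] and [15]
    Merge: [4] + [15] -> [4, 15]
  Merge: [23] + [4, 15] -> [4, 15, 23]
  Split: [10, 23, 25] -> [10] and [23, 25]
    Split: [23, 25] -> [23] and [25]
    Merge: [23] + [25] -> [23, 25]
  Merge: [10] + [23, 25] -> [10, 23, 25]
Merge: [4, 15, 23] + [10, 23, 25] -> [4, 10, 15, 23, 23, 25]

Final sorted array: [4, 10, 15, 23, 23, 25]

The merge sort proceeds by recursively splitting the array and merging sorted halves.
After all merges, the sorted array is [4, 10, 15, 23, 23, 25].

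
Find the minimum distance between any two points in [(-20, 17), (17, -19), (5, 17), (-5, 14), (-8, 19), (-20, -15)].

Computing all pairwise distances among 6 points:

d((-20, 17), (17, -19)) = 51.6236
d((-20, 17), (5, 17)) = 25.0
d((-20, 17), (-5, 14)) = 15.2971
d((-20, 17), (-8, 19)) = 12.1655
d((-20, 17), (-20, -15)) = 32.0
d((17, -19), (5, 17)) = 37.9473
d((17, -19), (-5, 14)) = 39.6611
d((17, -19), (-8, 19)) = 45.4863
d((17, -19), (-20, -15)) = 37.2156
d((5, 17), (-5, 14)) = 10.4403
d((5, 17), (-8, 19)) = 13.1529
d((5, 17), (-20, -15)) = 40.6079
d((-5, 14), (-8, 19)) = 5.831 <-- minimum
d((-5, 14), (-20, -15)) = 32.6497
d((-8, 19), (-20, -15)) = 36.0555

Closest pair: (-5, 14) and (-8, 19) with distance 5.831

The closest pair is (-5, 14) and (-8, 19) with Euclidean distance 5.831. For 6 points, brute-force pairwise comparison is shown above. For large n, the divide-and-conquer algorithm (sort by x, recurse on halves, check the dividing strip) achieves O(n log n).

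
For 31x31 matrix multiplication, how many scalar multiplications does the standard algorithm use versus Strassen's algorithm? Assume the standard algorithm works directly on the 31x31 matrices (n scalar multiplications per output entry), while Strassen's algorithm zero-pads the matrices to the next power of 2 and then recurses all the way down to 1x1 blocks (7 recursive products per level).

Matrix multiplication for 31x31 matrices:

Strassen's algorithm requires power-of-2 dimensions. Pad 31x31 to 32x32 (next power of 2).

Standard algorithm: 31^3 = 29791 multiplications
Strassen's algorithm: 7^(log2(32)) = 7^5 = 16807 multiplications
Savings: 29791 - 16807 = 12984 multiplications

Standard: 29791 multiplications (31^3). Strassen: 16807 multiplications (7^5, after padding to 32x32). Strassen reduces 8 recursive multiplications to 7 at each level.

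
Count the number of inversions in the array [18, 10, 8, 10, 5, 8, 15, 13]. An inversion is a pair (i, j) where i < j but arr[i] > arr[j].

Finding inversions in [18, 10, 8, 10, 5, 8, 15, 13]:

(0, 1): arr[0]=18 > arr[1]=10
(0, 2): arr[0]=18 > arr[2]=8
(0, 3): arr[0]=18 > arr[3]=10
(0, 4): arr[0]=18 > arr[4]=5
(0, 5): arr[0]=18 > arr[5]=8
(0, 6): arr[0]=18 > arr[6]=15
(0, 7): arr[0]=18 > arr[7]=13
(1, 2): arr[1]=10 > arr[2]=8
(1, 4): arr[1]=10 > arr[4]=5
(1, 5): arr[1]=10 > arr[5]=8
(2, 4): arr[2]=8 > arr[4]=5
(3, 4): arr[3]=10 > arr[4]=5
(3, 5): arr[3]=10 > arr[5]=8
(6, 7): arr[6]=15 > arr[7]=13

Total inversions: 14

The array has 14 inversion(s): (0,1), (0,2), (0,3), (0,4), (0,5), (0,6), (0,7), (1,2), (1,4), (1,5), (2,4), (3,4), (3,5), (6,7). Each pair (i,j) satisfies i < j and arr[i] > arr[j].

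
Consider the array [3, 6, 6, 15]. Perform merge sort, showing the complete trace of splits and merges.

Merge sort trace:

Split: [3, 6, 6, 15] -> [3, 6] and [6, 15]
  Split: [3, 6] -> [3] and [6]
  Merge: [3] + [6] -> [3, 6]
  Split: [6, 15] -> [6] and [15]
  Merge: [6] + [15] -> [6, 15]
Merge: [3, 6] + [6, 15] -> [3, 6, 6, 15]

Final sorted array: [3, 6, 6, 15]

The merge sort proceeds by recursively splitting the array and merging sorted halves.
After all merges, the sorted array is [3, 6, 6, 15].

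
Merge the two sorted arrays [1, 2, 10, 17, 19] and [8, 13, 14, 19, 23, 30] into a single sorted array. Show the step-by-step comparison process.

Merging process:

Compare 1 vs 8: take 1 from left. Merged: [1]
Compare 2 vs 8: take 2 from left. Merged: [1, 2]
Compare 10 vs 8: take 8 from right. Merged: [1, 2, 8]
Compare 10 vs 13: take 10 from left. Merged: [1, 2, 8, 10]
Compare 17 vs 13: take 13 from right. Merged: [1, 2, 8, 10, 13]
Compare 17 vs 14: take 14 from right. Merged: [1, 2, 8, 10, 13, 14]
Compare 17 vs 19: take 17 from left. Merged: [1, 2, 8, 10, 13, 14, 17]
Compare 19 vs 19: take 19 from left. Merged: [1, 2, 8, 10, 13, 14, 17, 19]
Append remaining from right: [19, 23, 30]. Merged: [1, 2, 8, 10, 13, 14, 17, 19, 19, 23, 30]

Final merged array: [1, 2, 8, 10, 13, 14, 17, 19, 19, 23, 30]
Total comparisons: 8

The merged array is [1, 2, 8, 10, 13, 14, 17, 19, 19, 23, 30], requiring 8 comparisons. The merge step runs in O(n) time where n is the total number of elements.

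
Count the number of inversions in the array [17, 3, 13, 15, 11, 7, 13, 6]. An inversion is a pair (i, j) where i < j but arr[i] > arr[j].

Finding inversions in [17, 3, 13, 15, 11, 7, 13, 6]:

(0, 1): arr[0]=17 > arr[1]=3
(0, 2): arr[0]=17 > arr[2]=13
(0, 3): arr[0]=17 > arr[3]=15
(0, 4): arr[0]=17 > arr[4]=11
(0, 5): arr[0]=17 > arr[5]=7
(0, 6): arr[0]=17 > arr[6]=13
(0, 7): arr[0]=17 > arr[7]=6
(2, 4): arr[2]=13 > arr[4]=11
(2, 5): arr[2]=13 > arr[5]=7
(2, 7): arr[2]=13 > arr[7]=6
(3, 4): arr[3]=15 > arr[4]=11
(3, 5): arr[3]=15 > arr[5]=7
(3, 6): arr[3]=15 > arr[6]=13
(3, 7): arr[3]=15 > arr[7]=6
(4, 5): arr[4]=11 > arr[5]=7
(4, 7): arr[4]=11 > arr[7]=6
(5, 7): arr[5]=7 > arr[7]=6
(6, 7): arr[6]=13 > arr[7]=6

Total inversions: 18

The array has 18 inversion(s): (0,1), (0,2), (0,3), (0,4), (0,5), (0,6), (0,7), (2,4), (2,5), (2,7), (3,4), (3,5), (3,6), (3,7), (4,5), (4,7), (5,7), (6,7). Each pair (i,j) satisfies i < j and arr[i] > arr[j].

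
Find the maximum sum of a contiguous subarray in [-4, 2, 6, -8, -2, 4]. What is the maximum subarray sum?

Using Kadane's algorithm on [-4, 2, 6, -8, -2, 4]:

Scanning through the array:
Position 1 (value 2): max_ending_here = 2, max_so_far = 2
Position 2 (value 6): max_ending_here = 8, max_so_far = 8
Position 3 (value -8): max_ending_here = 0, max_so_far = 8
Position 4 (value -2): max_ending_here = -2, max_so_far = 8
Position 5 (value 4): max_ending_here = 4, max_so_far = 8

Maximum subarray: [2, 6]
Maximum sum: 8

The maximum subarray is [2, 6] with sum 8. This subarray runs from index 1 to index 2.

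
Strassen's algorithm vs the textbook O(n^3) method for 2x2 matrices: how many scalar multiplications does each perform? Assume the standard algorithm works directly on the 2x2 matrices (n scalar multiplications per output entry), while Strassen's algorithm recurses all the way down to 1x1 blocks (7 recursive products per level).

Matrix multiplication for 2x2 matrices:

Standard algorithm: 2^3 = 8 multiplications
Strassen's algorithm: 7^(log2(2)) = 7^1 = 7 multiplications
Savings: 8 - 7 = 1 multiplications

Standard: 8 multiplications (2^3). Strassen: 7 multiplications (7^1). Strassen reduces 8 recursive multiplications to 7 at each level.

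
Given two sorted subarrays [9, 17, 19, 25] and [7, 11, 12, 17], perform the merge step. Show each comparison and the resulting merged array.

Merging process:

Compare 9 vs 7: take 7 from right. Merged: [7]
Compare 9 vs 11: take 9 from left. Merged: [7, 9]
Compare 17 vs 11: take 11 from right. Merged: [7, 9, 11]
Compare 17 vs 12: take 12 from right. Merged: [7, 9, 11, 12]
Compare 17 vs 17: take 17 from left. Merged: [7, 9, 11, 12, 17]
Compare 19 vs 17: take 17 from right. Merged: [7, 9, 11, 12, 17, 17]
Append remaining from left: [19, 25]. Merged: [7, 9, 11, 12, 17, 17, 19, 25]

Final merged array: [7, 9, 11, 12, 17, 17, 19, 25]
Total comparisons: 6

The merged array is [7, 9, 11, 12, 17, 17, 19, 25], requiring 6 comparisons. The merge step runs in O(n) time where n is the total number of elements.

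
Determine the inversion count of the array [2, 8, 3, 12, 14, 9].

Finding inversions in [2, 8, 3, 12, 14, 9]:

(1, 2): arr[1]=8 > arr[2]=3
(3, 5): arr[3]=12 > arr[5]=9
(4, 5): arr[4]=14 > arr[5]=9

Total inversions: 3

The array has 3 inversion(s): (1,2), (3,5), (4,5). Each pair (i,j) satisfies i < j and arr[i] > arr[j].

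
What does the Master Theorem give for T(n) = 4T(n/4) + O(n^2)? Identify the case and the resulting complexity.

Master Theorem for T(n) = 4T(n/4) + O(n^2):

a = 4, b = 4, c = 2
log_b(a) = log_4(4) = 1.0000

Case 3: c = 2 > log_4(4) = 1.0000
T(n) = O(n^2) = O(n^2)

For T(n) = 4T(n/4) + O(n^2): log_4(4) = 1.0000. This is Case 3 of the Master Theorem (c > log_b(a), work dominated by root), giving O(n^2).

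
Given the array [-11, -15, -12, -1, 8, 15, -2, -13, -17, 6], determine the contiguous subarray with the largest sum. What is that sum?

Using Kadane's algorithm on [-11, -15, -12, -1, 8, 15, -2, -13, -17, 6]:

Scanning through the array:
Position 1 (value -15): max_ending_here = -15, max_so_far = -11
Position 2 (value -12): max_ending_here = -12, max_so_far = -11
Position 3 (value -1): max_ending_here = -1, max_so_far = -1
Position 4 (value 8): max_ending_here = 8, max_so_far = 8
Position 5 (value 15): max_ending_here = 23, max_so_far = 23
Position 6 (value -2): max_ending_here = 21, max_so_far = 23
Position 7 (value -13): max_ending_here = 8, max_so_far = 23
Position 8 (value -17): max_ending_here = -9, max_so_far = 23
Position 9 (value 6): max_ending_here = 6, max_so_far = 23

Maximum subarray: [8, 15]
Maximum sum: 23

The maximum subarray is [8, 15] with sum 23. This subarray runs from index 4 to index 5.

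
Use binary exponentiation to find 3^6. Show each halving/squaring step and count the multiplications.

Computing 3^6 by squaring (build up from 3^1; each line after the first costs one multiplication):

3^1 = 3
3^2 = (3^1)^2 = 3^2 = 9
3^3 = 3 * 3^2 = 3 * 9 = 27
3^6 = (3^3)^2 = 27^2 = 729

Result: 729
Multiplications needed: 3 (3 lines after 3^1)

3^6 = 729. Using exponentiation by squaring, this requires 3 multiplications. The key idea: if the exponent is even, square the half-power; if odd, multiply by the base once.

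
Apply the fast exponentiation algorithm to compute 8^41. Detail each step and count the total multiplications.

Computing 8^41 by squaring (build up from 8^1; each line after the first costs one multiplication):

8^1 = 8
8^2 = (8^1)^2 = 8^2 = 64
8^4 = (8^2)^2 = 64^2 = 4096
8^5 = 8 * 8^4 = 8 * 4096 = 32768
8^10 = (8^5)^2 = 32768^2 = 1073741824
8^20 = (8^10)^2 = 1073741824^2 = 1152921504606846976
8^40 = (8^20)^2 = 1152921504606846976^2 = 1329227995784915872903807060280344576
8^41 = 8 * 8^40 = 8 * 1329227995784915872903807060280344576 = 10633823966279326983230456482242756608

Result: 10633823966279326983230456482242756608
Multiplications needed: 7 (7 lines after 8^1)

8^41 = 10633823966279326983230456482242756608. Using exponentiation by squaring, this requires 7 multiplications. The key idea: if the exponent is even, square the half-power; if odd, multiply by the base once.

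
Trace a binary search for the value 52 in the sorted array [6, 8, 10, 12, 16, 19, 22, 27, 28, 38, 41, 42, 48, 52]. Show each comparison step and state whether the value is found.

Binary search for 52 in [6, 8, 10, 12, 16, 19, 22, 27, 28, 38, 41, 42, 48, 52]:

lo=0, hi=13, mid=6, arr[mid]=22 -> 22 < 52, search right half
lo=7, hi=13, mid=10, arr[mid]=41 -> 41 < 52, search right half
lo=11, hi=13, mid=12, arr[mid]=48 -> 48 < 52, search right half
lo=13, hi=13, mid=13, arr[mid]=52 -> Found target at index 13!

Binary search finds 52 at index 13 after 4 comparisons. The search repeatedly halves the search space by comparing with the middle element.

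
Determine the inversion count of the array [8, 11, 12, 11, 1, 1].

Finding inversions in [8, 11, 12, 11, 1, 1]:

(0, 4): arr[0]=8 > arr[4]=1
(0, 5): arr[0]=8 > arr[5]=1
(1, 4): arr[1]=11 > arr[4]=1
(1, 5): arr[1]=11 > arr[5]=1
(2, 3): arr[2]=12 > arr[3]=11
(2, 4): arr[2]=12 > arr[4]=1
(2, 5): arr[2]=12 > arr[5]=1
(3, 4): arr[3]=11 > arr[4]=1
(3, 5): arr[3]=11 > arr[5]=1

Total inversions: 9

The array has 9 inversion(s): (0,4), (0,5), (1,4), (1,5), (2,3), (2,4), (2,5), (3,4), (3,5). Each pair (i,j) satisfies i < j and arr[i] > arr[j].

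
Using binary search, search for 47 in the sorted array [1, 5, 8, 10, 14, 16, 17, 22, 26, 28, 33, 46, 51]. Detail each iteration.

Binary search for 47 in [1, 5, 8, 10, 14, 16, 17, 22, 26, 28, 33, 46, 51]:

lo=0, hi=12, mid=6, arr[mid]=17 -> 17 < 47, search right half
lo=7, hi=12, mid=9, arr[mid]=28 -> 28 < 47, search right half
lo=10, hi=12, mid=11, arr[mid]=46 -> 46 < 47, search right half
lo=12, hi=12, mid=12, arr[mid]=51 -> 51 > 47, search left half
lo=12 > hi=11, target 47 not found

Binary search determines that 47 is not in the array after 4 comparisons. The search space was exhausted without finding the target.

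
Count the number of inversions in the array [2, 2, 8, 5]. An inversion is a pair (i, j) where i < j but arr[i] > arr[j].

Finding inversions in [2, 2, 8, 5]:

(2, 3): arr[2]=8 > arr[3]=5

Total inversions: 1

The array has 1 inversion(s): (2,3). Each pair (i,j) satisfies i < j and arr[i] > arr[j].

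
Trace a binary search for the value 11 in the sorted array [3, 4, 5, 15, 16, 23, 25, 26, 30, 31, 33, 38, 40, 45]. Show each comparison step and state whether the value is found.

Binary search for 11 in [3, 4, 5, 15, 16, 23, 25, 26, 30, 31, 33, 38, 40, 45]:

lo=0, hi=13, mid=6, arr[mid]=25 -> 25 > 11, search left half
lo=0, hi=5, mid=2, arr[mid]=5 -> 5 < 11, search right half
lo=3, hi=5, mid=4, arr[mid]=16 -> 16 > 11, search left half
lo=3, hi=3, mid=3, arr[mid]=15 -> 15 > 11, search left half
lo=3 > hi=2, target 11 not found

Binary search determines that 11 is not in the array after 4 comparisons. The search space was exhausted without finding the target.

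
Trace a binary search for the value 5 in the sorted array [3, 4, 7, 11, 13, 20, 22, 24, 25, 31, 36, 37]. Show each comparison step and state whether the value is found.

Binary search for 5 in [3, 4, 7, 11, 13, 20, 22, 24, 25, 31, 36, 37]:

lo=0, hi=11, mid=5, arr[mid]=20 -> 20 > 5, search left half
lo=0, hi=4, mid=2, arr[mid]=7 -> 7 > 5, search left half
lo=0, hi=1, mid=0, arr[mid]=3 -> 3 < 5, search right half
lo=1, hi=1, mid=1, arr[mid]=4 -> 4 < 5, search right half
lo=2 > hi=1, target 5 not found

Binary search determines that 5 is not in the array after 4 comparisons. The search space was exhausted without finding the target.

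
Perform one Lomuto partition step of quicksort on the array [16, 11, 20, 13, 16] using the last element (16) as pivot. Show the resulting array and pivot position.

Lomuto partition with pivot = 16:

Initial array: [16, 11, 20, 13, 16]

arr[0]=16 <= 16: swap with position 0, array becomes [16, 11, 20, 13, 16]
arr[1]=11 <= 16: swap with position 1, array becomes [16, 11, 20, 13, 16]
arr[2]=20 > 16: no swap
arr[3]=13 <= 16: swap with position 2, array becomes [16, 11, 13, 20, 16]

Place pivot at position 3: [16, 11, 13, 16, 20]
Pivot position: 3

After partitioning with pivot 16, the array becomes [16, 11, 13, 16, 20]. The pivot is placed at index 3. All elements to the left of the pivot are <= 16, and all elements to the right are > 16.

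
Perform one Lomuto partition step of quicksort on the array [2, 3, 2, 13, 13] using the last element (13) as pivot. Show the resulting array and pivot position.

Lomuto partition with pivot = 13:

Initial array: [2, 3, 2, 13, 13]

arr[0]=2 <= 13: swap with position 0, array becomes [2, 3, 2, 13, 13]
arr[1]=3 <= 13: swap with position 1, array becomes [2, 3, 2, 13, 13]
arr[2]=2 <= 13: swap with position 2, array becomes [2, 3, 2, 13, 13]
arr[3]=13 <= 13: swap with position 3, array becomes [2, 3, 2, 13, 13]

Place pivot at position 4: [2, 3, 2, 13, 13]
Pivot position: 4

After partitioning with pivot 13, the array becomes [2, 3, 2, 13, 13]. The pivot is placed at index 4. All elements to the left of the pivot are <= 13, and all elements to the right are > 13.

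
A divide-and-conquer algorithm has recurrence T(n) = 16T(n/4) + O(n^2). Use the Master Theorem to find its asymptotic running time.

Master Theorem for T(n) = 16T(n/4) + O(n^2):

a = 16, b = 4, c = 2
log_b(a) = log_4(16) = 2.0000

Case 2: c = 2 = log_4(16) = 2.0000
T(n) = O(n^2 log n) = O(n^2 log n)

For T(n) = 16T(n/4) + O(n^2): log_4(16) = 2.0000. This is Case 2 of the Master Theorem (c = log_b(a), equal work at all levels), giving O(n^2 log n).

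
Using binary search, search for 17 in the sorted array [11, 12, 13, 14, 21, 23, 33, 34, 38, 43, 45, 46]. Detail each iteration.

Binary search for 17 in [11, 12, 13, 14, 21, 23, 33, 34, 38, 43, 45, 46]:

lo=0, hi=11, mid=5, arr[mid]=23 -> 23 > 17, search left half
lo=0, hi=4, mid=2, arr[mid]=13 -> 13 < 17, search right half
lo=3, hi=4, mid=3, arr[mid]=14 -> 14 < 17, search right half
lo=4, hi=4, mid=4, arr[mid]=21 -> 21 > 17, search left half
lo=4 > hi=3, target 17 not found

Binary search determines that 17 is not in the array after 4 comparisons. The search space was exhausted without finding the target.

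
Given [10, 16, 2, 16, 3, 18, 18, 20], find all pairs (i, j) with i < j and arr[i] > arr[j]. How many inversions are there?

Finding inversions in [10, 16, 2, 16, 3, 18, 18, 20]:

(0, 2): arr[0]=10 > arr[2]=2
(0, 4): arr[0]=10 > arr[4]=3
(1, 2): arr[1]=16 > arr[2]=2
(1, 4): arr[1]=16 > arr[4]=3
(3, 4): arr[3]=16 > arr[4]=3

Total inversions: 5

The array has 5 inversion(s): (0,2), (0,4), (1,2), (1,4), (3,4). Each pair (i,j) satisfies i < j and arr[i] > arr[j].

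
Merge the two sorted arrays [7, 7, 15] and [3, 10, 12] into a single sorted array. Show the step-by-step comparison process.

Merging process:

Compare 7 vs 3: take 3 from right. Merged: [3]
Compare 7 vs 10: take 7 from left. Merged: [3, 7]
Compare 7 vs 10: take 7 from left. Merged: [3, 7, 7]
Compare 15 vs 10: take 10 from right. Merged: [3, 7, 7, 10]
Compare 15 vs 12: take 12 from right. Merged: [3, 7, 7, 10, 12]
Append remaining from left: [15]. Merged: [3, 7, 7, 10, 12, 15]

Final merged array: [3, 7, 7, 10, 12, 15]
Total comparisons: 5

The merged array is [3, 7, 7, 10, 12, 15], requiring 5 comparisons. The merge step runs in O(n) time where n is the total number of elements.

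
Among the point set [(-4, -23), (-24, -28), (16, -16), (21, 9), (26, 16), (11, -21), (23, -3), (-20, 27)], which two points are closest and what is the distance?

Computing all pairwise distances among 8 points:

d((-4, -23), (-24, -28)) = 20.6155
d((-4, -23), (16, -16)) = 21.1896
d((-4, -23), (21, 9)) = 40.6079
d((-4, -23), (26, 16)) = 49.2037
d((-4, -23), (11, -21)) = 15.1327
d((-4, -23), (23, -3)) = 33.6006
d((-4, -23), (-20, 27)) = 52.4976
d((-24, -28), (16, -16)) = 41.7612
d((-24, -28), (21, 9)) = 58.258
d((-24, -28), (26, 16)) = 66.6033
d((-24, -28), (11, -21)) = 35.6931
d((-24, -28), (23, -3)) = 53.2353
d((-24, -28), (-20, 27)) = 55.1453
d((16, -16), (21, 9)) = 25.4951
d((16, -16), (26, 16)) = 33.5261
d((16, -16), (11, -21)) = 7.0711 <-- minimum
d((16, -16), (23, -3)) = 14.7648
d((16, -16), (-20, 27)) = 56.0803
d((21, 9), (26, 16)) = 8.6023
d((21, 9), (11, -21)) = 31.6228
d((21, 9), (23, -3)) = 12.1655
d((21, 9), (-20, 27)) = 44.7772
d((26, 16), (11, -21)) = 39.9249
d((26, 16), (23, -3)) = 19.2354
d((26, 16), (-20, 27)) = 47.2969
d((11, -21), (23, -3)) = 21.6333
d((11, -21), (-20, 27)) = 57.1402
d((23, -3), (-20, 27)) = 52.4309

Closest pair: (16, -16) and (11, -21) with distance 7.0711

The closest pair is (16, -16) and (11, -21) with Euclidean distance 7.0711. For 8 points, brute-force pairwise comparison is shown above. For large n, the divide-and-conquer algorithm (sort by x, recurse on halves, check the dividing strip) achieves O(n log n).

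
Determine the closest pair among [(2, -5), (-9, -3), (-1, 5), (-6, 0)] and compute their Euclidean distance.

Computing all pairwise distances among 4 points:

d((2, -5), (-9, -3)) = 11.1803
d((2, -5), (-1, 5)) = 10.4403
d((2, -5), (-6, 0)) = 9.434
d((-9, -3), (-1, 5)) = 11.3137
d((-9, -3), (-6, 0)) = 4.2426 <-- minimum
d((-1, 5), (-6, 0)) = 7.0711

Closest pair: (-9, -3) and (-6, 0) with distance 4.2426

The closest pair is (-9, -3) and (-6, 0) with Euclidean distance 4.2426. For 4 points, brute-force pairwise comparison is shown above. For large n, the divide-and-conquer algorithm (sort by x, recurse on halves, check the dividing strip) achieves O(n log n).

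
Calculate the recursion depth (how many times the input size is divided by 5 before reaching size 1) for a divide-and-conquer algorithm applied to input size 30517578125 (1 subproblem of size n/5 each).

For divide and conquer with division factor 5:

Problem sizes at each level:
Level 0: 30517578125
Level 1: 6103515625
Level 2: 1220703125
Level 3: 244140625
Level 4: 48828125
Level 5: 9765625
Level 6: 1953125
Level 7: 390625
Level 8: 78125
Level 9: 15625
Level 10: 3125
Level 11: 625
Level 12: 125
Level 13: 25
Level 14: 5
Level 15: 1

The root is level 0 and the size-1 base case is level 15 (the tree spans levels 0 through 15, i.e. 16 levels counting the root), so the depth is the number of divisions: log_5(30517578125) = 15

The recursion tree depth is log_5(30517578125) = 15. At each level, the problem size is divided by 5, so it takes 15 divisions to reduce to a base case of size 1. The algorithm makes 1 recursive call at each level.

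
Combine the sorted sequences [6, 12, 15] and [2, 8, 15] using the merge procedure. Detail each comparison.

Merging process:

Compare 6 vs 2: take 2 from right. Merged: [2]
Compare 6 vs 8: take 6 from left. Merged: [2, 6]
Compare 12 vs 8: take 8 from right. Merged: [2, 6, 8]
Compare 12 vs 15: take 12 from left. Merged: [2, 6, 8, 12]
Compare 15 vs 15: take 15 from left. Merged: [2, 6, 8, 12, 15]
Append remaining from right: [15]. Merged: [2, 6, 8, 12, 15, 15]

Final merged array: [2, 6, 8, 12, 15, 15]
Total comparisons: 5

The merged array is [2, 6, 8, 12, 15, 15], requiring 5 comparisons. The merge step runs in O(n) time where n is the total number of elements.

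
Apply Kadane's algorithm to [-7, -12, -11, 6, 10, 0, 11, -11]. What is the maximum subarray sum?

Using Kadane's algorithm on [-7, -12, -11, 6, 10, 0, 11, -11]:

Scanning through the array:
Position 1 (value -12): max_ending_here = -12, max_so_far = -7
Position 2 (value -11): max_ending_here = -11, max_so_far = -7
Position 3 (value 6): max_ending_here = 6, max_so_far = 6
Position 4 (value 10): max_ending_here = 16, max_so_far = 16
Position 5 (value 0): max_ending_here = 16, max_so_far = 16
Position 6 (value 11): max_ending_here = 27, max_so_far = 27
Position 7 (value -11): max_ending_here = 16, max_so_far = 27

Maximum subarray: [6, 10, 0, 11]
Maximum sum: 27

The maximum subarray is [6, 10, 0, 11] with sum 27. This subarray runs from index 3 to index 6.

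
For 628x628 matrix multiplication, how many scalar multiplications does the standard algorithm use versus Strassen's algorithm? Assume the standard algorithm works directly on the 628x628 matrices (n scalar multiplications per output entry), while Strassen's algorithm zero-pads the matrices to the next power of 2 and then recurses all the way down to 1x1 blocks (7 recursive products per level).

Matrix multiplication for 628x628 matrices:

Strassen's algorithm requires power-of-2 dimensions. Pad 628x628 to 1024x1024 (next power of 2).

Standard algorithm: 628^3 = 247673152 multiplications
Strassen's algorithm: 7^(log2(1024)) = 7^10 = 282475249 multiplications
Difference: 247673152 - 282475249 = -34802097 (Strassen uses MORE here due to padding overhead — for small or just-over-power-of-2 n, padding can outweigh the per-level savings)

Standard: 247673152 multiplications (628^3). Strassen: 282475249 multiplications (7^10, after padding to 1024x1024). Strassen reduces 8 recursive multiplications to 7 at each level.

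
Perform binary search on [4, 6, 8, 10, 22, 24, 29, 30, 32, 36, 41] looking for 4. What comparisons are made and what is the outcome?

Binary search for 4 in [4, 6, 8, 10, 22, 24, 29, 30, 32, 36, 41]:

lo=0, hi=10, mid=5, arr[mid]=24 -> 24 > 4, search left half
lo=0, hi=4, mid=2, arr[mid]=8 -> 8 > 4, search left half
lo=0, hi=1, mid=0, arr[mid]=4 -> Found target at index 0!

Binary search finds 4 at index 0 after 3 comparisons. The search repeatedly halves the search space by comparing with the middle element.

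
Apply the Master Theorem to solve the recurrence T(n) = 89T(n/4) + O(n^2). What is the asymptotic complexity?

Master Theorem for T(n) = 89T(n/4) + O(n^2):

a = 89, b = 4, c = 2
log_b(a) = log_4(89) = 3.2379

Case 1: c = 2 < log_4(89) = 3.2379
T(n) = O(n^(log_4 89))

For T(n) = 89T(n/4) + O(n^2): log_4(89) = 3.2379. This is Case 1 of the Master Theorem (c < log_b(a), work dominated by leaves), giving O(n^(log_4 89)).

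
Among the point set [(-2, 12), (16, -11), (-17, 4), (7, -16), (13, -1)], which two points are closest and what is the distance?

Computing all pairwise distances among 5 points:

d((-2, 12), (16, -11)) = 29.2062
d((-2, 12), (-17, 4)) = 17.0
d((-2, 12), (7, -16)) = 29.4109
d((-2, 12), (13, -1)) = 19.8494
d((16, -11), (-17, 4)) = 36.2491
d((16, -11), (7, -16)) = 10.2956 <-- minimum
d((16, -11), (13, -1)) = 10.4403
d((-17, 4), (7, -16)) = 31.241
d((-17, 4), (13, -1)) = 30.4138
d((7, -16), (13, -1)) = 16.1555

Closest pair: (16, -11) and (7, -16) with distance 10.2956

The closest pair is (16, -11) and (7, -16) with Euclidean distance 10.2956. For 5 points, brute-force pairwise comparison is shown above. For large n, the divide-and-conquer algorithm (sort by x, recurse on halves, check the dividing strip) achieves O(n log n).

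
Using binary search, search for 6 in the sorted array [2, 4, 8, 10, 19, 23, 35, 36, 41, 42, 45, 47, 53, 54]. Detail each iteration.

Binary search for 6 in [2, 4, 8, 10, 19, 23, 35, 36, 41, 42, 45, 47, 53, 54]:

lo=0, hi=13, mid=6, arr[mid]=35 -> 35 > 6, search left half
lo=0, hi=5, mid=2, arr[mid]=8 -> 8 > 6, search left half
lo=0, hi=1, mid=0, arr[mid]=2 -> 2 < 6, search right half
lo=1, hi=1, mid=1, arr[mid]=4 -> 4 < 6, search right half
lo=2 > hi=1, target 6 not found

Binary search determines that 6 is not in the array after 4 comparisons. The search space was exhausted without finding the target.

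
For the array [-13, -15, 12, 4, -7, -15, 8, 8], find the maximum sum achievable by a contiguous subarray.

Using Kadane's algorithm on [-13, -15, 12, 4, -7, -15, 8, 8]:

Scanning through the array:
Position 1 (value -15): max_ending_here = -15, max_so_far = -13
Position 2 (value 12): max_ending_here = 12, max_so_far = 12
Position 3 (value 4): max_ending_here = 16, max_so_far = 16
Position 4 (value -7): max_ending_here = 9, max_so_far = 16
Position 5 (value -15): max_ending_here = -6, max_so_far = 16
Position 6 (value 8): max_ending_here = 8, max_so_far = 16
Position 7 (value 8): max_ending_here = 16, max_so_far = 16

Maximum subarray: [12, 4]
Maximum sum: 16

The maximum subarray is [12, 4] with sum 16. This subarray runs from index 2 to index 3.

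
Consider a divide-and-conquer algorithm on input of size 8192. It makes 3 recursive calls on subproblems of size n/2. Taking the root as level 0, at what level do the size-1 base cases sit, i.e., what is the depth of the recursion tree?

For divide and conquer with division factor 2:

Problem sizes at each level:
Level 0: 8192
Level 1: 4096
Level 2: 2048
Level 3: 1024
Level 4: 512
Level 5: 256
Level 6: 128
Level 7: 64
Level 8: 32
Level 9: 16
Level 10: 8
Level 11: 4
Level 12: 2
Level 13: 1

The root is level 0 and the size-1 base case is level 13 (the tree spans levels 0 through 13, i.e. 14 levels counting the root), so the depth is the number of divisions: log_2(8192) = 13

The recursion tree depth is log_2(8192) = 13. At each level, the problem size is divided by 2, so it takes 13 divisions to reduce to a base case of size 1. The algorithm makes 3 recursive calls at each level.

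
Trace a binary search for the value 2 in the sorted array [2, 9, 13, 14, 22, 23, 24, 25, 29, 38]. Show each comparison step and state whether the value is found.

Binary search for 2 in [2, 9, 13, 14, 22, 23, 24, 25, 29, 38]:

lo=0, hi=9, mid=4, arr[mid]=22 -> 22 > 2, search left half
lo=0, hi=3, mid=1, arr[mid]=9 -> 9 > 2, search left half
lo=0, hi=0, mid=0, arr[mid]=2 -> Found target at index 0!

Binary search finds 2 at index 0 after 3 comparisons. The search repeatedly halves the search space by comparing with the middle element.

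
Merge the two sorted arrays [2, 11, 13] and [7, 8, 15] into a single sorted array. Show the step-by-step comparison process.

Merging process:

Compare 2 vs 7: take 2 from left. Merged: [2]
Compare 11 vs 7: take 7 from right. Merged: [2, 7]
Compare 11 vs 8: take 8 from right. Merged: [2, 7, 8]
Compare 11 vs 15: take 11 from left. Merged: [2, 7, 8, 11]
Compare 13 vs 15: take 13 from left. Merged: [2, 7, 8, 11, 13]
Append remaining from right: [15]. Merged: [2, 7, 8, 11, 13, 15]

Final merged array: [2, 7, 8, 11, 13, 15]
Total comparisons: 5

The merged array is [2, 7, 8, 11, 13, 15], requiring 5 comparisons. The merge step runs in O(n) time where n is the total number of elements.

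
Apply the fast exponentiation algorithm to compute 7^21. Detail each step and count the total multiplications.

Computing 7^21 by squaring (build up from 7^1; each line after the first costs one multiplication):

7^1 = 7
7^2 = (7^1)^2 = 7^2 = 49
7^4 = (7^2)^2 = 49^2 = 2401
7^5 = 7 * 7^4 = 7 * 2401 = 16807
7^10 = (7^5)^2 = 16807^2 = 282475249
7^20 = (7^10)^2 = 282475249^2 = 79792266297612001
7^21 = 7 * 7^20 = 7 * 79792266297612001 = 558545864083284007

Result: 558545864083284007
Multiplications needed: 6 (6 lines after 7^1)

7^21 = 558545864083284007. Using exponentiation by squaring, this requires 6 multiplications. The key idea: if the exponent is even, square the half-power; if odd, multiply by the base once.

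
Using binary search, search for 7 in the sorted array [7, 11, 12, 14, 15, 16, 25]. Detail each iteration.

Binary search for 7 in [7, 11, 12, 14, 15, 16, 25]:

lo=0, hi=6, mid=3, arr[mid]=14 -> 14 > 7, search left half
lo=0, hi=2, mid=1, arr[mid]=11 -> 11 > 7, search left half
lo=0, hi=0, mid=0, arr[mid]=7 -> Found target at index 0!

Binary search finds 7 at index 0 after 3 comparisons. The search repeatedly halves the search space by comparing with the middle element.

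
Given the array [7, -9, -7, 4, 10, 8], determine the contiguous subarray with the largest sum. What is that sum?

Using Kadane's algorithm on [7, -9, -7, 4, 10, 8]:

Scanning through the array:
Position 1 (value -9): max_ending_here = -2, max_so_far = 7
Position 2 (value -7): max_ending_here = -7, max_so_far = 7
Position 3 (value 4): max_ending_here = 4, max_so_far = 7
Position 4 (value 10): max_ending_here = 14, max_so_far = 14
Position 5 (value 8): max_ending_here = 22, max_so_far = 22

Maximum subarray: [4, 10, 8]
Maximum sum: 22

The maximum subarray is [4, 10, 8] with sum 22. This subarray runs from index 3 to index 5.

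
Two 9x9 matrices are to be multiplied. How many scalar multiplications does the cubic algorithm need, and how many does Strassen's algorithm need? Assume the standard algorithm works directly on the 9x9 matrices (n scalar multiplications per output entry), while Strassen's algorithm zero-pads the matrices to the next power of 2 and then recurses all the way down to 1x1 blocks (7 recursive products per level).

Matrix multiplication for 9x9 matrices:

Strassen's algorithm requires power-of-2 dimensions. Pad 9x9 to 16x16 (next power of 2).

Standard algorithm: 9^3 = 729 multiplications
Strassen's algorithm: 7^(log2(16)) = 7^4 = 2401 multiplications
Difference: 729 - 2401 = -1672 (Strassen uses MORE here due to padding overhead — for small or just-over-power-of-2 n, padding can outweigh the per-level savings)

Standard: 729 multiplications (9^3). Strassen: 2401 multiplications (7^4, after padding to 16x16). Strassen reduces 8 recursive multiplications to 7 at each level.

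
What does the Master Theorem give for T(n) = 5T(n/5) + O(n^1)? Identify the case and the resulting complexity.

Master Theorem for T(n) = 5T(n/5) + O(n^1):

a = 5, b = 5, c = 1
log_b(a) = log_5(5) = 1.0000

Case 2: c = 1 = log_5(5) = 1.0000
T(n) = O(n^1 log n) = O(n log n)

For T(n) = 5T(n/5) + O(n^1): log_5(5) = 1.0000. This is Case 2 of the Master Theorem (c = log_b(a), equal work at all levels), giving O(n log n).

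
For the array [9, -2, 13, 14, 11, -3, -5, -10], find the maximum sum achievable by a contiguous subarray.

Using Kadane's algorithm on [9, -2, 13, 14, 11, -3, -5, -10]:

Scanning through the array:
Position 1 (value -2): max_ending_here = 7, max_so_far = 9
Position 2 (value 13): max_ending_here = 20, max_so_far = 20
Position 3 (value 14): max_ending_here = 34, max_so_far = 34
Position 4 (value 11): max_ending_here = 45, max_so_far = 45
Position 5 (value -3): max_ending_here = 42, max_so_far = 45
Position 6 (value -5): max_ending_here = 37, max_so_far = 45
Position 7 (value -10): max_ending_here = 27, max_so_far = 45

Maximum subarray: [9, -2, 13, 14, 11]
Maximum sum: 45

The maximum subarray is [9, -2, 13, 14, 11] with sum 45. This subarray runs from index 0 to index 4.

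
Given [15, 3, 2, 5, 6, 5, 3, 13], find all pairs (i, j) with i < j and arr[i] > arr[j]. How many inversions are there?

Finding inversions in [15, 3, 2, 5, 6, 5, 3, 13]:

(0, 1): arr[0]=15 > arr[1]=3
(0, 2): arr[0]=15 > arr[2]=2
(0, 3): arr[0]=15 > arr[3]=5
(0, 4): arr[0]=15 > arr[4]=6
(0, 5): arr[0]=15 > arr[5]=5
(0, 6): arr[0]=15 > arr[6]=3
(0, 7): arr[0]=15 > arr[7]=13
(1, 2): arr[1]=3 > arr[2]=2
(3, 6): arr[3]=5 > arr[6]=3
(4, 5): arr[4]=6 > arr[5]=5
(4, 6): arr[4]=6 > arr[6]=3
(5, 6): arr[5]=5 > arr[6]=3

Total inversions: 12

The array has 12 inversion(s): (0,1), (0,2), (0,3), (0,4), (0,5), (0,6), (0,7), (1,2), (3,6), (4,5), (4,6), (5,6). Each pair (i,j) satisfies i < j and arr[i] > arr[j].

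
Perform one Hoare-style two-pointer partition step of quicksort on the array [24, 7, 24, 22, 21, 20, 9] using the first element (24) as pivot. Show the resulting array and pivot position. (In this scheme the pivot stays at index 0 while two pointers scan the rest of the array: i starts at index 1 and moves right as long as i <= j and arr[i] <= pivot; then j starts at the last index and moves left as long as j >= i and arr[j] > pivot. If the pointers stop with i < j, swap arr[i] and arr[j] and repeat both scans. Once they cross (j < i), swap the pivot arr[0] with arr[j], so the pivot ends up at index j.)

Hoare-style two-pointer partition with pivot = 24:

Initial array: [24, 7, 24, 22, 21, 20, 9]

Pointers start at i = 1, j = 6.
i ends at 7, j ends at 6: the pointers have crossed (j < i), so scanning stops.

Swap pivot arr[0] with arr[6] to place pivot at position 6: [9, 7, 24, 22, 21, 20, 24]
Pivot position: 6

After partitioning with pivot 24, the array becomes [9, 7, 24, 22, 21, 20, 24]. The pivot is placed at index 6. All elements to the left of the pivot are <= 24, and all elements to the right are > 24.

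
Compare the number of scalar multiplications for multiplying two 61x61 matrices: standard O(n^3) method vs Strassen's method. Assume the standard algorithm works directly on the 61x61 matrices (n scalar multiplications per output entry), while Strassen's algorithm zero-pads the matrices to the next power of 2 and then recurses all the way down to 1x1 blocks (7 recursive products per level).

Matrix multiplication for 61x61 matrices:

Strassen's algorithm requires power-of-2 dimensions. Pad 61x61 to 64x64 (next power of 2).

Standard algorithm: 61^3 = 226981 multiplications
Strassen's algorithm: 7^(log2(64)) = 7^6 = 117649 multiplications
Savings: 226981 - 117649 = 109332 multiplications

Standard: 226981 multiplications (61^3). Strassen: 117649 multiplications (7^6, after padding to 64x64). Strassen reduces 8 recursive multiplications to 7 at each level.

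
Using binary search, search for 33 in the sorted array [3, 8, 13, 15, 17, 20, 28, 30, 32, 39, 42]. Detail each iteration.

Binary search for 33 in [3, 8, 13, 15, 17, 20, 28, 30, 32, 39, 42]:

lo=0, hi=10, mid=5, arr[mid]=20 -> 20 < 33, search right half
lo=6, hi=10, mid=8, arr[mid]=32 -> 32 < 33, search right half
lo=9, hi=10, mid=9, arr[mid]=39 -> 39 > 33, search left half
lo=9 > hi=8, target 33 not found

Binary search determines that 33 is not in the array after 3 comparisons. The search space was exhausted without finding the target.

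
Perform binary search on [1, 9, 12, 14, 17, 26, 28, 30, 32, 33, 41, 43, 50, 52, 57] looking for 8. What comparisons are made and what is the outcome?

Binary search for 8 in [1, 9, 12, 14, 17, 26, 28, 30, 32, 33, 41, 43, 50, 52, 57]:

lo=0, hi=14, mid=7, arr[mid]=30 -> 30 > 8, search left half
lo=0, hi=6, mid=3, arr[mid]=14 -> 14 > 8, search left half
lo=0, hi=2, mid=1, arr[mid]=9 -> 9 > 8, search left half
lo=0, hi=0, mid=0, arr[mid]=1 -> 1 < 8, search right half
lo=1 > hi=0, target 8 not found

Binary search determines that 8 is not in the array after 4 comparisons. The search space was exhausted without finding the target.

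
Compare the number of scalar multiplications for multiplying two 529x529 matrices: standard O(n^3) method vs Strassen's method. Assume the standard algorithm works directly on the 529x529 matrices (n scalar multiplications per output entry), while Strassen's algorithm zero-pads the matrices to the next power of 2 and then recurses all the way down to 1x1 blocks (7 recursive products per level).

Matrix multiplication for 529x529 matrices:

Strassen's algorithm requires power-of-2 dimensions. Pad 529x529 to 1024x1024 (next power of 2).

Standard algorithm: 529^3 = 148035889 multiplications
Strassen's algorithm: 7^(log2(1024)) = 7^10 = 282475249 multiplications
Difference: 148035889 - 282475249 = -134439360 (Strassen uses MORE here due to padding overhead — for small or just-over-power-of-2 n, padding can outweigh the per-level savings)

Standard: 148035889 multiplications (529^3). Strassen: 282475249 multiplications (7^10, after padding to 1024x1024). Strassen reduces 8 recursive multiplications to 7 at each level.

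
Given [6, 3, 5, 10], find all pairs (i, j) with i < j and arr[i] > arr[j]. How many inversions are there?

Finding inversions in [6, 3, 5, 10]:

(0, 1): arr[0]=6 > arr[1]=3
(0, 2): arr[0]=6 > arr[2]=5

Total inversions: 2

The array has 2 inversion(s): (0,1), (0,2). Each pair (i,j) satisfies i < j and arr[i] > arr[j].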